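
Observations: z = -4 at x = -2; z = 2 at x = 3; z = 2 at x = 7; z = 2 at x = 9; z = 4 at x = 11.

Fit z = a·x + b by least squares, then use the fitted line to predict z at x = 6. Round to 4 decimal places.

ẑ = 1.4104

Forming MᵀM = [[264, 28]; [28, 5]] and Mᵀz = [90, 6]ᵀ gives MᵀM·[a, b]ᵀ = Mᵀz.
Δ = 264·5 − 28² = 536.
a = (90·5 − 28·6)/536 = 141/268; b = (264·6 − 28·90)/536 = -117/67.
At x = 6: ẑ = (141/268)·(6) + (-117/67)·(1) = 189/134.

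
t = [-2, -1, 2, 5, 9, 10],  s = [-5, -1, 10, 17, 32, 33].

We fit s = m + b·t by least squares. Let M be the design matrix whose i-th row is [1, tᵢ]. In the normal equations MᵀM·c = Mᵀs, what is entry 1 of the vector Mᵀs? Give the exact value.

86

Entry 1 ↔ basis 1, so (Mᵀs)_{1} = Σᵢ sᵢ = (1)·(-5) + (1)·(-1) + (1)·(10) + (1)·(17) + (1)·(32) + (1)·(33) = 86.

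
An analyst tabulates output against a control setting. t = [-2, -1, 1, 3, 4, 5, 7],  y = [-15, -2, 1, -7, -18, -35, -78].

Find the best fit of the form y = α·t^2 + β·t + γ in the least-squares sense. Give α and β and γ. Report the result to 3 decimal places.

From the data, Σt^2·t^2 = 3381, Σt^2·t = 551, Σt^2 = 105, Σt·t = 105, Σt = 17, Σ1 = 7.
Right-hand side: Σt^2·y = -5109, Σt·y = -781, Σy = -154.
Row-reducing yields α = -202525/96082, β = 46731/13726, γ = 64822/48041.

α = -2.108, β = 3.405, γ = 1.349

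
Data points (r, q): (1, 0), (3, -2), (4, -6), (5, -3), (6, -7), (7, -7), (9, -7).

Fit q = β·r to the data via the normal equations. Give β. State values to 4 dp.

β = -0.9171

Setting ∂/∂β … = 0 gives: 217·β = -199.
Hence β = -199 / 217 ≈ -0.917051.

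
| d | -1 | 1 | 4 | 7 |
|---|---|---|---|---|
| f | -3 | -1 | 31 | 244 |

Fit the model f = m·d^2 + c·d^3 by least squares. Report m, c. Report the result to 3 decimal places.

With design matrix M, MᵀM = [[2659, 17831]; [17831, 121747]] and Mᵀf = [12448, 85678]ᵀ.
det = 2659·121747 − 17831² = 5780712.
m = (12448·121747 − 17831·85678)/5780712 = -6108881/2890356; c = (2659·85678 − 17831·12448)/5780712 = 2928757/2890356.

m = -2.114, c = 1.013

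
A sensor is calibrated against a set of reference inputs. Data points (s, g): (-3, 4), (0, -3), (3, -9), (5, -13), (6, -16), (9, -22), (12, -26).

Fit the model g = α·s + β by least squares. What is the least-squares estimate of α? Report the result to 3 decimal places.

α = -2.038

With design matrix M, MᵀM = [[304, 32]; [32, 7]] and Mᵀg = [-710, -85]ᵀ.
Eliminating β: 7·(row 1) − 32·(row 2) gives 1104·α = 7·(-710) − 32·(-85) = -2250, so α = -375/184.
Then β = ((-85) − 32·(-375/184))/7 = -65/23.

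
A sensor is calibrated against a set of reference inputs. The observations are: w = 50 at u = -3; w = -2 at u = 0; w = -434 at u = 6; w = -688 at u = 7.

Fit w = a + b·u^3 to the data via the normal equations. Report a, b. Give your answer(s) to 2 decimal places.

Compute the Gram sums: Σ1 = 4, Σu^3 = 532, Σu^3·u^3 = 165034.
Right-hand side: Σw = -1074, Σu^3·w = -331078.
Normal equations: [[4, 532]; [532, 165034]]·[a, b]ᵀ = [-1074, -331078]ᵀ.
Eliminating b: 165034·(row 1) − 532·(row 2) gives 377112·a = 165034·(-1074) − 532·(-331078) = -1113020, so a = -14645/4962.
Then b = ((-331078) − 532·(-14645/4962))/165034 = -94118/47139.

a = -2.95, b = -2.00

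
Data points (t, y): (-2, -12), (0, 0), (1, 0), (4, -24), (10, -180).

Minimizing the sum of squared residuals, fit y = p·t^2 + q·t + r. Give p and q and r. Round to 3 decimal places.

p = -2.000, q = 2.000, r = 0.000

From the data, Σt^2·t^2 = 10273, Σt^2·t = 1057, Σt^2 = 121, Σt·t = 121, Σt = 13, Σ1 = 5.
Moment sums: Σt^2·y = -18432, Σt·y = -1872, Σy = -216.
AᵀA·[p, q, r]ᵀ = Aᵀy becomes [[10273, 1057, 121]; [1057, 121, 13]; [121, 13, 5]]·[p, q, r]ᵀ = [-18432, -1872, -216]ᵀ.
Solving the 3×3 system (Gaussian elimination) gives p = -2, q = 2, r = 0.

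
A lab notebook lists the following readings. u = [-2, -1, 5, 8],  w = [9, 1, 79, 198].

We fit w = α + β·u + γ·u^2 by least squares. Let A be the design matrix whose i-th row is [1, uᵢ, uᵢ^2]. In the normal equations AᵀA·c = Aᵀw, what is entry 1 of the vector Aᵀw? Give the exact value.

Entry 1 ↔ basis 1, so (Aᵀw)_{1} = Σᵢ wᵢ = (1)·(9) + (1)·(1) + (1)·(79) + (1)·(198) = 287.

287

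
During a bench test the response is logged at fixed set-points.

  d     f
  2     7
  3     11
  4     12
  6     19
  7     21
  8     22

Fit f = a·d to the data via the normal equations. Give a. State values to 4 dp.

Entries of MᵀM: Σd·d = 178.
For Mᵀf: Σd·f = 532.
Normal equations: [[178]]·[a]ᵀ = [532]ᵀ.
Hence a = 532 / 178 ≈ 2.98876.

a = 2.9888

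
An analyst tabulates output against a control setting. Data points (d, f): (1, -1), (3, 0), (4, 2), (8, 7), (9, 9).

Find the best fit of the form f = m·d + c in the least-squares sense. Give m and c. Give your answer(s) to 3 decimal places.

m = 1.283, c = -3.013

The normal equations are: 171·m + 25·c = 144;  25·m + 5·c = 17.
det = 171·5 − 25² = 230.
m = (144·5 − 25·17)/230 = 59/46; c = (171·17 − 25·144)/230 = -693/230.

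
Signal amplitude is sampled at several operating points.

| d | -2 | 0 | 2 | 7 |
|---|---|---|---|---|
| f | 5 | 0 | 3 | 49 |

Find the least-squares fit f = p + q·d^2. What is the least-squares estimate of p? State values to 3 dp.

Forming XᵀX = [[4, 57]; [57, 2433]] and Xᵀf = [57, 2433]ᵀ gives XᵀX·[p, q]ᵀ = Xᵀf.
Δ = 4·2433 − 57² = 6483.
p = (57·2433 − 57·2433)/6483 = 0; q = (4·2433 − 57·57)/6483 = 1.

p = 0.000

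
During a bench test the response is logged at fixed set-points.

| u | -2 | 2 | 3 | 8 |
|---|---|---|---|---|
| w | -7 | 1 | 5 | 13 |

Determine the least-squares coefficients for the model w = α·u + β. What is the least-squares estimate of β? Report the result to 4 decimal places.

β = -2.5271

Normal-equation sums: Σu·u = 81, Σu = 11, Σ1 = 4.
Right-hand side: Σu·w = 135, Σw = 12.
Normal equations: [[81, 11]; [11, 4]]·[α, β]ᵀ = [135, 12]ᵀ.
det = 81·4 − 11² = 203.
α = (135·4 − 11·12)/203 = 408/203; β = (81·12 − 11·135)/203 = -513/203.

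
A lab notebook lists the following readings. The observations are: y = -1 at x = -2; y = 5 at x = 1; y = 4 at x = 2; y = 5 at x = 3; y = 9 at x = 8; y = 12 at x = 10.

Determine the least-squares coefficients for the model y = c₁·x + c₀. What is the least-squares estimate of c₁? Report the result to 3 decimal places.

c₁ = 0.961

Entries of AᵀA: Σx·x = 182, Σx = 22, Σ1 = 6.
Right-hand side: Σx·y = 222, Σy = 34.
Eliminating c₀: 6·(row 1) − 22·(row 2) gives 608·c₁ = 6·222 − 22·34 = 584, so c₁ = 73/76.
Then c₀ = (34 − 22·(73/76))/6 = 163/76.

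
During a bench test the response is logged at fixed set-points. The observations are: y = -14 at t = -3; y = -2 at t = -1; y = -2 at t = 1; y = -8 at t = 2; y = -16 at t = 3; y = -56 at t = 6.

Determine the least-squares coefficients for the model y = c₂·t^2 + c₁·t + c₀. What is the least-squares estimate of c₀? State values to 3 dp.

Normal-equation sums: Σt^2·t^2 = 1476, Σt^2·t = 224, Σt^2 = 60, Σt·t = 60, Σt = 8, Σ1 = 6.
Moment sums: Σt^2·y = -2322, Σt·y = -358, Σy = -98.
XᵀX·[c₂, c₁, c₀]ᵀ = Xᵀy becomes [[1476, 224, 60]; [224, 60, 8]; [60, 8, 6]]·[c₂, c₁, c₀]ᵀ = [-2322, -358, -98]ᵀ.
Row-reducing yields c₂ = -12551/8430, c₁ = -737/2810, c₀ = -4616/4215.

c₀ = -1.095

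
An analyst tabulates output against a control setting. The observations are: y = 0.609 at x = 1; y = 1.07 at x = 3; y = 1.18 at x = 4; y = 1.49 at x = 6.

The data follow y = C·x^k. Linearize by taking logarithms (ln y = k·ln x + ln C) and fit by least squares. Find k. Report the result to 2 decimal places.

k = 0.49

Taking logs, ln y = k·ln x + ln C, so regress ln y on ln x.
Σln x = 4.2767, Σ(ln x)² = 6.3392, Σln y = 0.1360, Σln x·ln y = 1.0183.
Equations: 6.3392·k + 4.2767·ln C = 1.0183;  4.2767·k + 4·ln C = 0.1360.
Solving (det = 7.0668): k = 0.49407, ln C = -0.49424.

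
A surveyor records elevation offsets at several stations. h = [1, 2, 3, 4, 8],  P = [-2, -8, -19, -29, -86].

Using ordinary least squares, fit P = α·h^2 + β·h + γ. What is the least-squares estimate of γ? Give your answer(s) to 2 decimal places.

The normal equations are: 4450·α + 612·β + 94·γ = -6173;  612·α + 94·β + 18·γ = -879;  94·α + 18·β + 5·γ = -144.
(Σh^2·h^2 = 4450, Σh^2·h = 612, Σh^2 = 94, Σh·h = 94, Σh = 18, Σ1 = 5, Σh^2·P = -6173, Σh·P = -879, ΣP = -144.)
Inverting the 3×3 Gram matrix, [α, β, γ]ᵀ = [-6353/8702, -2523/458, 20696/4351]ᵀ.

γ = 4.76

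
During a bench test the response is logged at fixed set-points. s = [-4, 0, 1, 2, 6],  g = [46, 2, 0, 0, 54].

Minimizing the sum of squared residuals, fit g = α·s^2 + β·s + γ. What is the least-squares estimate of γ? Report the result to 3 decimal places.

γ = 0.621

Sums needed: Σs^2·s^2 = 1569, Σs^2·s = 161, Σs^2 = 57, Σs·s = 57, Σs = 5, Σ1 = 5.
For Mᵀg: Σs^2·g = 2680, Σs·g = 140, Σg = 102.
So MᵀM·[α, β, γ]ᵀ = Mᵀg: [[1569, 161, 57]; [161, 57, 5]; [57, 5, 5]]·[α, β, γ]ᵀ = [2680, 140, 102]ᵀ.
Solving the 3×3 system (Gaussian elimination) gives α = 3603/1778, β = -76787/23114, γ = 7174/11557.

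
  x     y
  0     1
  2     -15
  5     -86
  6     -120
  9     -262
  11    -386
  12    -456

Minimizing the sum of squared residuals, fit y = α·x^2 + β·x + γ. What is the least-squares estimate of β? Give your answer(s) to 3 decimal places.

Setting ∂/∂α … = 0 gives: 43875·α + 4137·β + 411·γ = -140122;  4137·α + 411·β + 45·γ = -13256;  411·α + 45·β + 7·γ = -1324.
(Σx^2·x^2 = 43875, Σx^2·x = 4137, Σx^2 = 411, Σx·x = 411, Σx = 45, Σ1 = 7, Σx^2·y = -140122, Σx·y = -13256, Σy = -1324.)
Inverting the 3×3 Gram matrix, [α, β, γ]ᵀ = [-146009/49134, -61033/24567, 21393/16378]ᵀ.

β = -2.484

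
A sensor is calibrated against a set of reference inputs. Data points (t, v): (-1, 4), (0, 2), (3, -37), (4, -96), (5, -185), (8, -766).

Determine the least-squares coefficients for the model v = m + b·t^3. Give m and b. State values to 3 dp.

Sums needed: Σ1 = 6, Σt^3 = 727, Σt^3·t^3 = 282595.
Right-hand side: Σv = -1078, Σt^3·v = -422464.
AᵀA·[m, b]ᵀ = Aᵀv becomes [[6, 727]; [727, 282595]]·[m, b]ᵀ = [-1078, -422464]ᵀ.
Determinant 6·282595 − 727² = 1167041.
m = ((-1078)·282595 − 727·(-422464))/1167041 = 2493918/1167041; b = (6·(-422464) − 727·(-1078))/1167041 = -1751078/1167041.

m = 2.137, b = -1.500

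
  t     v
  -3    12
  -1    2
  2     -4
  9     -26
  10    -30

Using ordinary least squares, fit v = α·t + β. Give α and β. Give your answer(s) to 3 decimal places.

Compute the Gram sums: Σt·t = 195, Σt = 17, Σ1 = 5.
And Σt·v = -580, Σv = -46.
det = 195·5 − 17² = 686.
α = ((-580)·5 − 17·(-46))/686 = -1059/343; β = (195·(-46) − 17·(-580))/686 = 445/343.

α = -3.087, β = 1.297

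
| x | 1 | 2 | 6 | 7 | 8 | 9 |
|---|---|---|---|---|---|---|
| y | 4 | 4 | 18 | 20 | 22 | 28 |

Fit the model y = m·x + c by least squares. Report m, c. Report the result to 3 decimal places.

MᵀM·[m, c]ᵀ = Mᵀy reads: 235·m + 33·c = 688;  33·m + 6·c = 96.
(Σx·x = 235, Σx = 33, Σ1 = 6, Σx·y = 688, Σy = 96.)
det = 235·6 − 33² = 321.
m = (688·6 − 33·96)/321 = 320/107; c = (235·96 − 33·688)/321 = -48/107.

m = 2.991, c = -0.449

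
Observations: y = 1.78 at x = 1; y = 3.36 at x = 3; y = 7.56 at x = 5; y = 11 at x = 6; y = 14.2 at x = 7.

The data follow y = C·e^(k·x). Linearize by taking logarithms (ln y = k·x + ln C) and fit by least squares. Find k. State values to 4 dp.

Linearized form: ln y = k·x + ln C. From the 5 transformed points,
Σx = 22.0000, Σ(x)² = 120.0000, Σln y = 8.8626, Σx·ln y = 47.2869.
Equations: 120.0000·k + 22.0000·ln C = 47.2869;  22.0000·k + 5·ln C = 8.8626.
Δ = 120.0000·5 − (22.0000)² = 116.0000; k = (47.2869·5 − 22.0000·8.8626)/116.0000 = 0.35740, ln C = (120.0000·8.8626 − 22.0000·47.2869)/116.0000 = 0.19997.

k = 0.3574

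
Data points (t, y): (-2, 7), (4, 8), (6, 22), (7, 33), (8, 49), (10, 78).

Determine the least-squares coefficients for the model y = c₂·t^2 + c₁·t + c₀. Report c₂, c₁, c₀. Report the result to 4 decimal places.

c₂ = 0.9845, c₁ = -1.9196, c₀ = -0.7474

The normal system AᵀA·[c₂, c₁, c₀]ᵀ = Aᵀy is [[18065, 2127, 269]; [2127, 269, 33]; [269, 33, 6]]·[c₂, c₁, c₀]ᵀ = [13501, 1553, 197]ᵀ.
Row-reducing yields c₂ = 8959/9100, c₁ = -87343/45500, c₀ = -2429/3250.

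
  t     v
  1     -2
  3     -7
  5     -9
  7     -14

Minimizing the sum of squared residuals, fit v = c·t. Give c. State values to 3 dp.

c = -1.976

Sums needed: Σt·t = 84.
For Mᵀv: Σt·v = -166.
Normal equations: [[84]]·[c]ᵀ = [-166]ᵀ.
Hence c = -166 / 84 ≈ -1.97619.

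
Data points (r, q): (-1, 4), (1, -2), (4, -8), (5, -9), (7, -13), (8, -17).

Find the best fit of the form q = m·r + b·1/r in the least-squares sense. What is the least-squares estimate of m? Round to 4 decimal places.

m = -1.9497

The normal equations are: 156·m + 6·b = -310;  6·m + (167661/78400)·b = -3859/280.
Eliminating b: (167661/78400)·(row 1) − 6·(row 2) gives (5833179/19600)·m = (167661/78400)·(-310) − 6·(-3859/280) = -4549179/7840, so m = -7581965/3888786.
Then b = ((-3859/280) − 6·(-7581965/3888786))/(167661/78400) = -1894760/1944393.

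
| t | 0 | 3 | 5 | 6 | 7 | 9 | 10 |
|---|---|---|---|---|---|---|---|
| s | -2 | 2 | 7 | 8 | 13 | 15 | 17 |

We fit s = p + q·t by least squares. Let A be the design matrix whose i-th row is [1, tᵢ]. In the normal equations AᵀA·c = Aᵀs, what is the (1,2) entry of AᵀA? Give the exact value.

Row 1 ↔ basis 1, column 2 ↔ basis t, so (AᵀA)_{1,2} = Σᵢ t = (1)·(0) + (1)·(3) + (1)·(5) + (1)·(6) + (1)·(7) + (1)·(9) + (1)·(10) = 40.

40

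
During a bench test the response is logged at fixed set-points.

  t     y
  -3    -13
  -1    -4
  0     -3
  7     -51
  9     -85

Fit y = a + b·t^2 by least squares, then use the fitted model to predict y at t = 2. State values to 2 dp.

Forming MᵀM = [[5, 140]; [140, 9044]] and Mᵀy = [-156, -9505]ᵀ gives MᵀM·[a, b]ᵀ = Mᵀy.
Eliminating b: 9044·(row 1) − 140·(row 2) gives 25620·a = 9044·(-156) − 140·(-9505) = -80164, so a = -2863/915.
Then b = ((-9505) − 140·(-2863/915))/9044 = -5137/5124.
At t = 2: ŷ = (-2863/915)·(1) + (-5137/5124)·(4) = -15242/2135.

ŷ = -7.14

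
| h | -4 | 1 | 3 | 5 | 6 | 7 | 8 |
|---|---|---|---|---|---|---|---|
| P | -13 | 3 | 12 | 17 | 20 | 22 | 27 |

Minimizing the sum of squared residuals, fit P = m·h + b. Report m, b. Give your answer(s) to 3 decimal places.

AᵀA·[m, b]ᵀ = AᵀP reads: 200·m + 26·b = 666;  26·m + 7·b = 88.
(Σh·h = 200, Σh = 26, Σ1 = 7, Σh·P = 666, ΣP = 88.)
Δ = 200·7 − 26² = 724.
m = (666·7 − 26·88)/724 = 1187/362; b = (200·88 − 26·666)/724 = 71/181.

m = 3.279, b = 0.392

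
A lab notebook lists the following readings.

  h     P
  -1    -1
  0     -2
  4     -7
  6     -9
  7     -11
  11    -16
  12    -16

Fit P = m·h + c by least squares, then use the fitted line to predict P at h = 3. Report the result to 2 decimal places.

P̂ = -5.76

Normal-equation sums: Σh·h = 367, Σh = 39, Σ1 = 7.
And Σh·P = -526, ΣP = -62.
AᵀA·[m, c]ᵀ = AᵀP becomes [[367, 39]; [39, 7]]·[m, c]ᵀ = [-526, -62]ᵀ.
Determinant 367·7 − 39² = 1048.
m = ((-526)·7 − 39·(-62))/1048 = -158/131; c = (367·(-62) − 39·(-526))/1048 = -280/131.
At h = 3: P̂ = (-158/131)·(3) + (-280/131)·(1) = -754/131.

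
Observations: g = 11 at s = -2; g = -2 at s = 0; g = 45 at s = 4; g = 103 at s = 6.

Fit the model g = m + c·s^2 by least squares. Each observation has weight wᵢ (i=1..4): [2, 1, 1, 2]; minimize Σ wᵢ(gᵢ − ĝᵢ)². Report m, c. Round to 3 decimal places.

Compute the Gram sums: Σwᵢ·1 = 6, Σwᵢ·s^2 = 96, Σwᵢ·s^2·s^2 = 2880.
Moment sums: Σwᵢ·g = 271, Σwᵢ·s^2·g = 8224.
Eliminating c: 2880·(row 1) − 96·(row 2) gives 8064·m = 2880·271 − 96·8224 = -9024, so m = -47/42.
Then c = (8224 − 96·(-47/42))/2880 = 81/28.

m = -1.119, c = 2.893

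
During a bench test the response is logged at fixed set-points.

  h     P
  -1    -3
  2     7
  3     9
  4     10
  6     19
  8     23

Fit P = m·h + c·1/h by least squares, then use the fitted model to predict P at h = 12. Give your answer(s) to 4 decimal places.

The normal equations are: 130·m + 6·c = 382;  6·m + (845/576)·c = 433/24.
Determinant 130·(845/576) − 6² = 44557/288.
m = (382·(845/576) − 6·(433/24))/(44557/288) = 130219/44557; c = (130·(433/24) − 6·382)/(44557/288) = 15384/44557.
At h = 12: P̂ = (130219/44557)·(12) + (15384/44557)·(1/12) = 1563910/44557.

P̂ = 35.0991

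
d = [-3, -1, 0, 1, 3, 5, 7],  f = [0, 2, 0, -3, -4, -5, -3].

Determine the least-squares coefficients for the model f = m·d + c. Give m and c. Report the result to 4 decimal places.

m = -0.5545, c = -0.9066

Forming AᵀA = [[94, 12]; [12, 7]] and Aᵀf = [-63, -13]ᵀ gives AᵀA·[m, c]ᵀ = Aᵀf.
Eliminating c: 7·(row 1) − 12·(row 2) gives 514·m = 7·(-63) − 12·(-13) = -285, so m = -285/514.
Then c = ((-13) − 12·(-285/514))/7 = -233/257.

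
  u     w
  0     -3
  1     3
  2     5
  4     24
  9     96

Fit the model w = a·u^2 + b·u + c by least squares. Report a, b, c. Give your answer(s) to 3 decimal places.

a = 0.893, b = 2.917, c = -2.556

Sums needed: Σu^2·u^2 = 6834, Σu^2·u = 802, Σu^2 = 102, Σu·u = 102, Σu = 16, Σ1 = 5.
Moment sums: Σu^2·w = 8183, Σu·w = 973, Σw = 125.
Solving the 3×3 system (Gaussian elimination) gives a = 17047/19084, b = 55661/19084, c = -24387/9542.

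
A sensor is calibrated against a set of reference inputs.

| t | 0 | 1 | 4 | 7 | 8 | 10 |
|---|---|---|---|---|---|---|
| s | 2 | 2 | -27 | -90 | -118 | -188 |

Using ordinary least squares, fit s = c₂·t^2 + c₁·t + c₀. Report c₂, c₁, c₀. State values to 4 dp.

The normal system MᵀM·[c₂, c₁, c₀]ᵀ = Mᵀs is [[16754, 1920, 230]; [1920, 230, 30]; [230, 30, 6]]·[c₂, c₁, c₀]ᵀ = [-31192, -3560, -419]ᵀ.
Solving the 3×3 system (Gaussian elimination) gives c₂ = -24713/12626, c₁ = 6649/12626, c₀ = 32371/12626.

c₂ = -1.9573, c₁ = 0.5266, c₀ = 2.5638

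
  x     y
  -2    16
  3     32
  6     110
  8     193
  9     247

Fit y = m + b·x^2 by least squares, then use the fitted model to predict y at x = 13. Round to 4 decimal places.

ŷ = 507.3270

Entries of AᵀA: Σ1 = 5, Σx^2 = 194, Σx^2·x^2 = 12050.
Right-hand side: Σy = 598, Σx^2·y = 36671.
Normal equations: [[5, 194]; [194, 12050]]·[m, b]ᵀ = [598, 36671]ᵀ.
Eliminating b: 12050·(row 1) − 194·(row 2) gives 22614·m = 12050·598 − 194·36671 = 91726, so m = 45863/11307.
Then b = (36671 − 194·(45863/11307))/12050 = 67343/22614.
At x = 13: ŷ = (45863/11307)·(1) + (67343/22614)·(169) = 3824231/7538.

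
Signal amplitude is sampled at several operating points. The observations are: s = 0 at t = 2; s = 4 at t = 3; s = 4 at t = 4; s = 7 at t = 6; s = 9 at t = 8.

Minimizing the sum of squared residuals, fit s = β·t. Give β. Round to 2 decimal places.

β = 1.10

From the data, Σt·t = 129.
Moment sums: Σt·s = 142.
Normal equations: [[129]]·[β]ᵀ = [142]ᵀ.
β = 142/129 = 1.10078.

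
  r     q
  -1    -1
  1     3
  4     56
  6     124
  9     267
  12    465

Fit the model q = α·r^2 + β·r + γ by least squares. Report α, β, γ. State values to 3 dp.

Setting ∂/∂α … = 0 gives: 28851·α + 2737·β + 279·γ = 93949;  2737·α + 279·β + 31·γ = 8955;  279·α + 31·β + 6·γ = 914.
(Σr^2·r^2 = 28851, Σr^2·r = 2737, Σr^2 = 279, Σr·r = 279, Σr = 31, Σ1 = 6, Σr^2·q = 93949, Σr·q = 8955, Σq = 914.)
Row-reducing yields α = 1890953/625368, β = 553281/208456, γ = -620389/312684.

α = 3.024, β = 2.654, γ = -1.984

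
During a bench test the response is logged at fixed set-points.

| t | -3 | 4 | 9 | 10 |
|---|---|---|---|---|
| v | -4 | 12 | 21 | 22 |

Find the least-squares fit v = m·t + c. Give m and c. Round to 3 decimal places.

Compute the Gram sums: Σt·t = 206, Σt = 20, Σ1 = 4.
Moment sums: Σt·v = 469, Σv = 51.
Eliminating c: 4·(row 1) − 20·(row 2) gives 424·m = 4·469 − 20·51 = 856, so m = 107/53.
Then c = (51 − 20·(107/53))/4 = 563/212.

m = 2.019, c = 2.656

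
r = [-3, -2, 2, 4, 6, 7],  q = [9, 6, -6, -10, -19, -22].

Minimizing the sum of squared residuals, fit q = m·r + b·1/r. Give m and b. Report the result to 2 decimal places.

With design matrix M, MᵀM = [[118, 6]; [6, 5093/7056]] and Mᵀq = [-359, -374/21]ᵀ.
Δ = 118·(5093/7056) − 6² = 173479/3528.
m = ((-359)·(5093/7056) − 6·(-374/21))/(173479/3528) = -1074403/346958; b = (118·(-374/21) − 6·(-359))/(173479/3528) = 185136/173479.

m = -3.10, b = 1.07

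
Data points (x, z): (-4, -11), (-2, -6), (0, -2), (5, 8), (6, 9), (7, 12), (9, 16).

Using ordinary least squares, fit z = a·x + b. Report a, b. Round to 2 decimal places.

AᵀA·[a, b]ᵀ = Aᵀz reads: 211·a + 21·b = 378;  21·a + 7·b = 26.
det = 211·7 − 21² = 1036.
a = (378·7 − 21·26)/1036 = 75/37; b = (211·26 − 21·378)/1036 = -613/259.

a = 2.03, b = -2.37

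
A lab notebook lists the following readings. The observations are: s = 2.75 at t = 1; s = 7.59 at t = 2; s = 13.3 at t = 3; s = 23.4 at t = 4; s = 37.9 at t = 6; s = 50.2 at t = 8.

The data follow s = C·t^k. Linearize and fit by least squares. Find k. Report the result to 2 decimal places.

k = 1.43

Linearized form: ln s = k·ln t + ln C. From the 6 transformed points,
Over the data: Σln t = 7.0493, Σ(ln t)² = 11.1437, Σln s = 16.3299, Σln t·ln s = 23.2745.
Normal system: [[11.1437, 7.0493]; [7.0493, 6]]·[k, ln C]ᵀ = [23.2745, 16.3299]ᵀ.
Δ = 11.1437·6 − (7.0493)² = 17.1702; k = (23.2745·6 − 7.0493·16.3299)/17.1702 = 1.42885, ln C = (11.1437·16.3299 − 7.0493·23.2745)/17.1702 = 1.04292.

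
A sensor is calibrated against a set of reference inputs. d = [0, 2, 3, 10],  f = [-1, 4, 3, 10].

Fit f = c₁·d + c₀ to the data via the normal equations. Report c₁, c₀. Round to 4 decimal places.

c₁ = 1.0044, c₀ = 0.2335

The normal system XᵀX·[c₁, c₀]ᵀ = Xᵀf is [[113, 15]; [15, 4]]·[c₁, c₀]ᵀ = [117, 16]ᵀ.
Δ = 113·4 − 15² = 227.
c₁ = (117·4 − 15·16)/227 = 228/227; c₀ = (113·16 − 15·117)/227 = 53/227.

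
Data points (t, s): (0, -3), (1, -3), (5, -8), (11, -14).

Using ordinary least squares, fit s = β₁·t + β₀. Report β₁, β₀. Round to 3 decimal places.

β₁ = -1.043, β₀ = -2.565

Forming XᵀX = [[147, 17]; [17, 4]] and Xᵀs = [-197, -28]ᵀ gives XᵀX·[β₁, β₀]ᵀ = Xᵀs.
Δ = 147·4 − 17² = 299.
β₁ = ((-197)·4 − 17·(-28))/299 = -24/23; β₀ = (147·(-28) − 17·(-197))/299 = -59/23.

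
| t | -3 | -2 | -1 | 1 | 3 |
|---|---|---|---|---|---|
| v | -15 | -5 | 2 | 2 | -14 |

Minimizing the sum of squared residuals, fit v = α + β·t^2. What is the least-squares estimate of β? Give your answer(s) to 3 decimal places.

β = -2.052

With design matrix M, MᵀM = [[5, 24]; [24, 180]] and Mᵀv = [-30, -277]ᵀ.
Δ = 5·180 − 24² = 324.
α = ((-30)·180 − 24·(-277))/324 = 104/27; β = (5·(-277) − 24·(-30))/324 = -665/324.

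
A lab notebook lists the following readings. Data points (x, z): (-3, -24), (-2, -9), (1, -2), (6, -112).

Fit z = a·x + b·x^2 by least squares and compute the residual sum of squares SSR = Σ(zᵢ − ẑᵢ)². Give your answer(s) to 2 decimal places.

SSR = 4.51

From the data, Σx·x = 50, Σx·x^2 = 182, Σx^2·x^2 = 1394.
For Aᵀz: Σx·z = -584, Σx^2·z = -4286.
Δ = 50·1394 − 182² = 36576.
a = ((-584)·1394 − 182·(-4286))/36576 = -2837/3048; b = (50·(-4286) − 182·(-584))/36576 = -9001/3048.
Residuals: -109/508, 483/508, 957/508, -53/508; SSR = 2291/508.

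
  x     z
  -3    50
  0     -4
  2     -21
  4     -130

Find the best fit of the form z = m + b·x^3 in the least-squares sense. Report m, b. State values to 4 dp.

m = -4.0291, b = -1.9752

Forming AᵀA = [[4, 45]; [45, 4889]] and Aᵀz = [-105, -9838]ᵀ gives AᵀA·[m, b]ᵀ = Aᵀz.
Determinant 4·4889 − 45² = 17531.
m = ((-105)·4889 − 45·(-9838))/17531 = -70635/17531; b = (4·(-9838) − 45·(-105))/17531 = -34627/17531.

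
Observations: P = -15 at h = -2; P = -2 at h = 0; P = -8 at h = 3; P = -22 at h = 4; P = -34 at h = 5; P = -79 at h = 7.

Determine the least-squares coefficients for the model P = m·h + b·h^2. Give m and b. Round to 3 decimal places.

m = 3.327, b = -2.083

Forming XᵀX = [[103, 551]; [551, 3379]] and XᵀP = [-805, -5205]ᵀ gives XᵀX·[m, b]ᵀ = XᵀP.
Eliminating b: 3379·(row 1) − 551·(row 2) gives 44436·m = 3379·(-805) − 551·(-5205) = 147860, so m = 36965/11109.
Then b = ((-5205) − 551·(36965/11109))/3379 = -23140/11109.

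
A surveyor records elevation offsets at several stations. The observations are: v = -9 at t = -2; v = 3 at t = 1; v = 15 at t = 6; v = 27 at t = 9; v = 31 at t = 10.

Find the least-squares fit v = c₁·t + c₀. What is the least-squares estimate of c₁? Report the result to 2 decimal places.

The normal equations are: 222·c₁ + 24·c₀ = 664;  24·c₁ + 5·c₀ = 67.
Eliminating c₀: 5·(row 1) − 24·(row 2) gives 534·c₁ = 5·664 − 24·67 = 1712, so c₁ = 856/267.
Then c₀ = (67 − 24·(856/267))/5 = -177/89.

c₁ = 3.21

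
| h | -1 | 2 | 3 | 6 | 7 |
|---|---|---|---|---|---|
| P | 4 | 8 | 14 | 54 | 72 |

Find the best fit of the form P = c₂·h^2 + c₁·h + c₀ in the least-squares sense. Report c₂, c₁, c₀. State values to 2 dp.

From the data, Σh^2·h^2 = 3795, Σh^2·h = 593, Σh^2 = 99, Σh·h = 99, Σh = 17, Σ1 = 5.
Right-hand side: Σh^2·P = 5634, Σh·P = 882, ΣP = 152.
So MᵀM·[c₂, c₁, c₀]ᵀ = MᵀP: [[3795, 593, 99]; [593, 99, 17]; [99, 17, 5]]·[c₂, c₁, c₀]ᵀ = [5634, 882, 152]ᵀ.
Inverting the 3×3 Gram matrix, [c₂, c₁, c₀]ᵀ = [9055/6158, -1767/6158, 6961/3079]ᵀ.

c₂ = 1.47, c₁ = -0.29, c₀ = 2.26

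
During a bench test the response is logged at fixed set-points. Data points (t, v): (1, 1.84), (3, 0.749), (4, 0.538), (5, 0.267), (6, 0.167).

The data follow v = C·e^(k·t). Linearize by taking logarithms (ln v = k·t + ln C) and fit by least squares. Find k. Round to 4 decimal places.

With ln vᵢ as the transformed response and tᵢ as the regressor:
XᵀX = [[87.0000, 19.0000]; [19.0000, 5]], rhs = [-20.0780, -3.4094]ᵀ  (here Σt = 19.0000, Σ(t)² = 87.0000, Σln v = -3.4094, Σt·ln v = -20.0780).
Solving (det = 74.0000): k = -0.48123, ln C = 1.14679.

k = -0.4812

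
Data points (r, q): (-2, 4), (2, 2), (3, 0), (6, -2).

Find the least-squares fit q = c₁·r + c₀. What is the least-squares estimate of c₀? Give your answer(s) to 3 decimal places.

c₀ = 2.718

Entries of MᵀM: Σr·r = 53, Σr = 9, Σ1 = 4.
And Σr·q = -16, Σq = 4.
Normal equations: [[53, 9]; [9, 4]]·[c₁, c₀]ᵀ = [-16, 4]ᵀ.
Eliminating c₀: 4·(row 1) − 9·(row 2) gives 131·c₁ = 4·(-16) − 9·4 = -100, so c₁ = -100/131.
Then c₀ = (4 − 9·(-100/131))/4 = 356/131.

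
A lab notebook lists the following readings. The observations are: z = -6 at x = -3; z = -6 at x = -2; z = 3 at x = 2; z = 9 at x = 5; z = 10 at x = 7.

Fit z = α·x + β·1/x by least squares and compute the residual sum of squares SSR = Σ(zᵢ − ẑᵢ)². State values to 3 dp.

SSR = 6.273

Setting ∂/∂α … = 0 gives: 91·α + 5·β = 151;  5·α + (14807/22050)·β = 681/70.
det = 91·(14807/22050) − 5² = 113741/3150.
α = (151·(14807/22050) − 5·(681/70))/(113741/3150) = 1163282/796187; β = (91·(681/70) − 5·151)/(113741/3150) = 410445/113741.
Residuals: -329571/796187, -2028001/1592374, -2749121/1592374, 774650/796187, -84507/113741; SSR = 9988215/1592374.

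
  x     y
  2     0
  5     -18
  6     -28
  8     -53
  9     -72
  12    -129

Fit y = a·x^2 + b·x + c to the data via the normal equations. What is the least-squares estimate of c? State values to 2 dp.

Sums needed: Σx^2·x^2 = 33330, Σx^2·x = 3318, Σx^2 = 354, Σx·x = 354, Σx = 42, Σ1 = 6.
Right-hand side: Σx^2·y = -29258, Σx·y = -2878, Σy = -300.
Normal equations: [[33330, 3318, 354]; [3318, 354, 42]; [354, 42, 6]]·[a, b, c]ᵀ = [-29258, -2878, -300]ᵀ.
Row-reducing yields a = -37/38, b = 379/570, c = 796/285.

c = 2.79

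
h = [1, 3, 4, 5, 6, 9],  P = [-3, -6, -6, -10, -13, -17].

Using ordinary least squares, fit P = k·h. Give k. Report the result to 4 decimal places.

Entries of XᵀX: Σh·h = 168.
Moment sums: Σh·P = -326.
Normal equations: [[168]]·[k]ᵀ = [-326]ᵀ.
k = (-326)/168 = -1.94048.

k = -1.9405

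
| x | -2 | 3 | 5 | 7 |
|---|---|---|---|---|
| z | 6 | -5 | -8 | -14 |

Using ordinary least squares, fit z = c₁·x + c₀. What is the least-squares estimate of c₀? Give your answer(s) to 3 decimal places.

Forming MᵀM = [[87, 13]; [13, 4]] and Mᵀz = [-165, -21]ᵀ gives MᵀM·[c₁, c₀]ᵀ = Mᵀz.
Determinant 87·4 − 13² = 179.
c₁ = ((-165)·4 − 13·(-21))/179 = -387/179; c₀ = (87·(-21) − 13·(-165))/179 = 318/179.

c₀ = 1.777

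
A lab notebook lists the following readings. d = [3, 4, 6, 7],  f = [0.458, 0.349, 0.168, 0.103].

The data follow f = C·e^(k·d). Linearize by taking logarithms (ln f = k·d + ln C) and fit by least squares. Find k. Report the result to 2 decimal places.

With ln fᵢ as the transformed response and dᵢ as the regressor:
Σd = 20.0000, Σ(d)² = 110.0000, Σln f = -5.8904, Σd·ln f = -33.1673.
Equations: 110.0000·k + 20.0000·ln C = -33.1673;  20.0000·k + 4·ln C = -5.8904.
Solving (det = 40.0000): k = -0.37154, ln C = 0.38510.

k = -0.37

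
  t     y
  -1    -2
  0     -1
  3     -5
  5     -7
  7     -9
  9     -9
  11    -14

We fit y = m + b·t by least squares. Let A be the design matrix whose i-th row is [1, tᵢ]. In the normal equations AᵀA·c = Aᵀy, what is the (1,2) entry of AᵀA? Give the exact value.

Row 1 ↔ basis 1, column 2 ↔ basis t, so (AᵀA)_{1,2} = Σᵢ t = (1)·(-1) + (1)·(0) + (1)·(3) + (1)·(5) + (1)·(7) + (1)·(9) + (1)·(11) = 34.

34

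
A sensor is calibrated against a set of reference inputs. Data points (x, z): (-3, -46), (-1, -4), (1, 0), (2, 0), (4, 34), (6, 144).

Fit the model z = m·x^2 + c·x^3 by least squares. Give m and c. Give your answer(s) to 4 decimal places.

m = -2.0144, c = 1.0054

Forming MᵀM = [[1651, 8589]; [8589, 51547]] and Mᵀz = [5310, 34526]ᵀ gives MᵀM·[m, c]ᵀ = Mᵀz.
det = 1651·51547 − 8589² = 11333176.
m = (5310·51547 − 8589·34526)/11333176 = -5707311/2833294; c = (1651·34526 − 8589·5310)/11333176 = 2848709/2833294.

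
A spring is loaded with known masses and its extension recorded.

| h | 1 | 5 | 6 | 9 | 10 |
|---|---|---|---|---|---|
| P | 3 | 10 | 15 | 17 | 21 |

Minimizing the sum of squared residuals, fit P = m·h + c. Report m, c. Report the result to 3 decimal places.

Sums needed: Σh·h = 243, Σh = 31, Σ1 = 5.
Right-hand side: Σh·P = 506, ΣP = 66.
So AᵀA·[m, c]ᵀ = AᵀP: [[243, 31]; [31, 5]]·[m, c]ᵀ = [506, 66]ᵀ.
Eliminating c: 5·(row 1) − 31·(row 2) gives 254·m = 5·506 − 31·66 = 484, so m = 242/127.
Then c = (66 − 31·(242/127))/5 = 176/127.

m = 1.906, c = 1.386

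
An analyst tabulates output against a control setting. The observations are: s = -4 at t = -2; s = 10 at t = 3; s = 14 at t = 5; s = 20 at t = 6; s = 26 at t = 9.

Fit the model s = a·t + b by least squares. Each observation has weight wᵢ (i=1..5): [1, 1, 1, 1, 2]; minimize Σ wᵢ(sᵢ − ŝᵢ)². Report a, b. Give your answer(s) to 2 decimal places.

Compute the Gram sums: Σwᵢ·t·t = 236, Σwᵢ·t = 30, Σwᵢ·1 = 6.
For MᵀWs: Σwᵢ·t·s = 696, Σwᵢ·s = 92.
Determinant 236·6 − 30² = 516.
a = (696·6 − 30·92)/516 = 118/43; b = (236·92 − 30·696)/516 = 208/129.

a = 2.74, b = 1.61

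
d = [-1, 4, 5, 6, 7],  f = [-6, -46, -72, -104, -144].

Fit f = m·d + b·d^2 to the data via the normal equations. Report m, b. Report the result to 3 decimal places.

m = 1.277, b = -3.122

XᵀX·[m, b]ᵀ = Xᵀf reads: 127·m + 747·b = -2170;  747·m + 4579·b = -13342.
Determinant 127·4579 − 747² = 23524.
m = ((-2170)·4579 − 747·(-13342))/23524 = 7511/5881; b = (127·(-13342) − 747·(-2170))/23524 = -18361/5881.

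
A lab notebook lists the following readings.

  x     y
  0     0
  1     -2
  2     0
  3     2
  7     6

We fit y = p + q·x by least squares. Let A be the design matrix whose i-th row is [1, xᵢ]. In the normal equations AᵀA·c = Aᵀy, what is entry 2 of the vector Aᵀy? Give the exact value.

46

Entry 2 ↔ basis x, so (Aᵀy)_{2} = Σᵢ (x)·yᵢ = (0)·(0) + (1)·(-2) + (2)·(0) + (3)·(2) + (7)·(6) = 46.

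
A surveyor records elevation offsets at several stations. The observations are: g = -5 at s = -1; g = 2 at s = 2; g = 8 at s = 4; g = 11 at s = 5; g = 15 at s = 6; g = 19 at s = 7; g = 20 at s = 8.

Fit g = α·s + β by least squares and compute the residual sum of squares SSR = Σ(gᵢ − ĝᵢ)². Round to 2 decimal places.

SSR = 5.13

Forming AᵀA = [[195, 31]; [31, 7]] and Aᵀg = [479, 70]ᵀ gives AᵀA·[α, β]ᵀ = Aᵀg.
Eliminating β: 7·(row 1) − 31·(row 2) gives 404·α = 7·479 − 31·70 = 1183, so α = 1183/404.
Then β = (70 − 31·(1183/404))/7 = -1199/404.
Residuals: 181/202, -359/404, -301/404, -68/101, 161/404, 297/202, -185/404; SSR = 2073/404.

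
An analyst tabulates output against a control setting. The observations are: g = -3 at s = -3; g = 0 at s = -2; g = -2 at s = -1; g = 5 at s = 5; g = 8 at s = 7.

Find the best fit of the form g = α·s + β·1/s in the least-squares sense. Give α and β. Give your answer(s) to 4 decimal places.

Normal-equation sums: Σs·s = 88, Σs·1/s = 5, Σ1/s·1/s = 62689/44100.
Moment sums: Σs·g = 92, Σ1/s·g = 36/7.
So MᵀM·[α, β]ᵀ = Mᵀg: [[88, 5]; [5, 62689/44100]]·[α, β]ᵀ = [92, 36/7]ᵀ.
Eliminating β: (62689/44100)·(row 1) − 5·(row 2) gives (1103533/11025)·α = (62689/44100)·92 − 5·(36/7) = 1158347/11025, so α = 1158347/1103533.
Then β = ((36/7) − 5·(1158347/1103533))/(62689/44100) = -81900/1103533.

α = 1.0497, β = -0.0742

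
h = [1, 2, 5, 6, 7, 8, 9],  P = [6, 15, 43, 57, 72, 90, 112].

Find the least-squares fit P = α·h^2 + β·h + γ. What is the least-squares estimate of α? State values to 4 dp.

α = 1.0164

Forming AᵀA = [[14996, 1934, 260]; [1934, 260, 38]; [260, 38, 7]] and AᵀP = [21553, 2825, 395]ᵀ gives AᵀA·[α, β, γ]ᵀ = AᵀP.
Row-reducing yields α = 48709/47922, β = 133433/47922, γ = 28438/7987.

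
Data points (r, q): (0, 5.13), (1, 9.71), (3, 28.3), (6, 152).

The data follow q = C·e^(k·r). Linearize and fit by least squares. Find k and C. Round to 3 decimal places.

k = 0.560, C = 5.307

Taking logs, ln q = k·r + ln C, so regress ln q on r.
Over the data: Σr = 10.0000, Σ(r)² = 46.0000, Σln q = 12.2750, Σr·ln q = 42.4450.
Normal system: [[46.0000, 10.0000]; [10.0000, 4]]·[k, ln C]ᵀ = [42.4450, 12.2750]ᵀ.
Slope k = (n·Σr·ln q − Σr·Σln q)/(n·Σ(r)² − (Σr)²) = (4·42.4450 − 10.0000·12.2750)/84.0000 = 0.55988; ln C = (Σln q − k·Σr)/n = 1.66905, so C = exp(1.66905) = 5.30711.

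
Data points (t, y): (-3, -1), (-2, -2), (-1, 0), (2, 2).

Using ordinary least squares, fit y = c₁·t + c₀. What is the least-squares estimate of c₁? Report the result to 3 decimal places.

Entries of XᵀX: Σt·t = 18, Σt = -4, Σ1 = 4.
Right-hand side: Σt·y = 11, Σy = -1.
Normal equations: [[18, -4]; [-4, 4]]·[c₁, c₀]ᵀ = [11, -1]ᵀ.
Eliminating c₀: 4·(row 1) − (-4)·(row 2) gives 56·c₁ = 4·11 − (-4)·(-1) = 40, so c₁ = 5/7.
Then c₀ = ((-1) − (-4)·(5/7))/4 = 13/28.

c₁ = 0.714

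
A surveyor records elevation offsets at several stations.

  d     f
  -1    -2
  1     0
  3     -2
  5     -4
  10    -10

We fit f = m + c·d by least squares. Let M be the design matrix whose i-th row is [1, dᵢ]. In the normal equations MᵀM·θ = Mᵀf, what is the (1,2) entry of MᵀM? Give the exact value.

Row 1 ↔ basis 1, column 2 ↔ basis d, so (MᵀM)_{1,2} = Σᵢ d = (1)·(-1) + (1)·(1) + (1)·(3) + (1)·(5) + (1)·(10) = 18.

18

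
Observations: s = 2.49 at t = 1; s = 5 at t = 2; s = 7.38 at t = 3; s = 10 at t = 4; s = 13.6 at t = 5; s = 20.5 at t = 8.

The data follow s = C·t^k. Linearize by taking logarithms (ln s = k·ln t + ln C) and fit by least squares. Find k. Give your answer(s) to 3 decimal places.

Linearized form: ln s = k·ln t + ln C. From the 6 transformed points,
AᵀA = [[10.5236, 6.8669]; [6.8669, 6]], rhs = [16.9851, 12.4536]ᵀ  (here Σln t = 6.8669, Σ(ln t)² = 10.5236, Σln s = 12.4536, Σln t·ln s = 16.9851).
Δ = 10.5236·6 − (6.8669)² = 15.9867; k = (16.9851·6 − 6.8669·12.4536)/15.9867 = 1.02538, ln C = (10.5236·12.4536 − 6.8669·16.9851)/15.9867 = 0.90206.

k = 1.025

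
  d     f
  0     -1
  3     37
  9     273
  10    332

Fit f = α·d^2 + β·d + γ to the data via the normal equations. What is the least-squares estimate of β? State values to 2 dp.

β = 3.94

The normal equations are: 16642·α + 1756·β + 190·γ = 55646;  1756·α + 190·β + 22·γ = 5888;  190·α + 22·β + 4·γ = 641.
Solving the 3×3 system (Gaussian elimination) gives α = 6551/2228, β = 8781/2228, γ = -2431/2228.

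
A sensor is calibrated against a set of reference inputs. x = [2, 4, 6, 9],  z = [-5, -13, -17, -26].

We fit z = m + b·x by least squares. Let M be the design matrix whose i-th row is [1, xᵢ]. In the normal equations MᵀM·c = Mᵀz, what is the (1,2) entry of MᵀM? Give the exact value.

21

Row 1 ↔ basis 1, column 2 ↔ basis x, so (MᵀM)_{1,2} = Σᵢ x = (1)·(2) + (1)·(4) + (1)·(6) + (1)·(9) = 21.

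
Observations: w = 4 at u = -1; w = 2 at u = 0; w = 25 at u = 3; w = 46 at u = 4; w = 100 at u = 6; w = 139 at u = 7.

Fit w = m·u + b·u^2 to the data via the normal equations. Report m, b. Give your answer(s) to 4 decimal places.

m = -0.2640, b = 2.8618

From the data, Σu·u = 111, Σu·u^2 = 649, Σu^2·u^2 = 4035.
Moment sums: Σu·w = 1828, Σu^2·w = 11376.
Determinant 111·4035 − 649² = 26684.
m = (1828·4035 − 649·11376)/26684 = -1761/6671; b = (111·11376 − 649·1828)/26684 = 19091/6671.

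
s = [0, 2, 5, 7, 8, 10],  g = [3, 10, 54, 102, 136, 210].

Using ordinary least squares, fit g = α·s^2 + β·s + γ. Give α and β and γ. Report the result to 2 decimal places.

α = 2.13, β = -0.52, γ = 2.86

From the data, Σs^2·s^2 = 17138, Σs^2·s = 1988, Σs^2 = 242, Σs·s = 242, Σs = 32, Σ1 = 6.
Moment sums: Σs^2·g = 36092, Σs·g = 4192, Σg = 515.
Inverting the 3×3 Gram matrix, [α, β, γ]ᵀ = [127457/59964, -15505/29982, 57177/19988]ᵀ.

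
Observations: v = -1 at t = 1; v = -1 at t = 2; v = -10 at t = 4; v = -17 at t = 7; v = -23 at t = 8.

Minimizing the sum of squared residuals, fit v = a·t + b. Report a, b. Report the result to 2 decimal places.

a = -3.15, b = 3.46

Entries of MᵀM: Σt·t = 134, Σt = 22, Σ1 = 5.
Right-hand side: Σt·v = -346, Σv = -52.
Eliminating b: 5·(row 1) − 22·(row 2) gives 186·a = 5·(-346) − 22·(-52) = -586, so a = -293/93.
Then b = ((-52) − 22·(-293/93))/5 = 322/93.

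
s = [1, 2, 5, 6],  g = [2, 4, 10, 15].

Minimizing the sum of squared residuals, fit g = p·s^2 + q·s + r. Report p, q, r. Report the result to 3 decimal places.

p = 0.375, q = -0.184, r = 2.206

The normal system AᵀA·[p, q, r]ᵀ = Aᵀg is [[1938, 350, 66]; [350, 66, 14]; [66, 14, 4]]·[p, q, r]ᵀ = [808, 150, 31]ᵀ.
Inverting the 3×3 Gram matrix, [p, q, r]ᵀ = [3/8, -25/136, 75/34]ᵀ.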